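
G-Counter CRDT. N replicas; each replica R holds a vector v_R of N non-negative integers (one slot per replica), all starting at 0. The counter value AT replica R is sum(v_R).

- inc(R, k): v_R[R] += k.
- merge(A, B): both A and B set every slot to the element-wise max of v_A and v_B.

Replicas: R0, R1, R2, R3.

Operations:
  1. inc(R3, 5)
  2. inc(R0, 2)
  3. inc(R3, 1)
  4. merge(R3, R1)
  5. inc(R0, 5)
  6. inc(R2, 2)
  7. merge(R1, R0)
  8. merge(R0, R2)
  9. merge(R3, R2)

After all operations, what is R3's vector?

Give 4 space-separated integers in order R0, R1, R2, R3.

Answer: 7 0 2 6

Derivation:
Op 1: inc R3 by 5 -> R3=(0,0,0,5) value=5
Op 2: inc R0 by 2 -> R0=(2,0,0,0) value=2
Op 3: inc R3 by 1 -> R3=(0,0,0,6) value=6
Op 4: merge R3<->R1 -> R3=(0,0,0,6) R1=(0,0,0,6)
Op 5: inc R0 by 5 -> R0=(7,0,0,0) value=7
Op 6: inc R2 by 2 -> R2=(0,0,2,0) value=2
Op 7: merge R1<->R0 -> R1=(7,0,0,6) R0=(7,0,0,6)
Op 8: merge R0<->R2 -> R0=(7,0,2,6) R2=(7,0,2,6)
Op 9: merge R3<->R2 -> R3=(7,0,2,6) R2=(7,0,2,6)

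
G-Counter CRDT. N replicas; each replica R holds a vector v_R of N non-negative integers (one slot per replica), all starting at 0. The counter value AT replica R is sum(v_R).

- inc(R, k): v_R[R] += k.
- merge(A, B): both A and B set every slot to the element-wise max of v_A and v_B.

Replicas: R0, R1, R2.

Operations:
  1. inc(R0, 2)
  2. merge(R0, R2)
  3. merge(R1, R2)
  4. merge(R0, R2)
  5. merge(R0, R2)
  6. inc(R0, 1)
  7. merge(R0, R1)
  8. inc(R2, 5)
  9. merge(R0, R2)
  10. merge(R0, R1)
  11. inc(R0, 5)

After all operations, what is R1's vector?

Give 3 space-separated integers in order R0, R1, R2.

Answer: 3 0 5

Derivation:
Op 1: inc R0 by 2 -> R0=(2,0,0) value=2
Op 2: merge R0<->R2 -> R0=(2,0,0) R2=(2,0,0)
Op 3: merge R1<->R2 -> R1=(2,0,0) R2=(2,0,0)
Op 4: merge R0<->R2 -> R0=(2,0,0) R2=(2,0,0)
Op 5: merge R0<->R2 -> R0=(2,0,0) R2=(2,0,0)
Op 6: inc R0 by 1 -> R0=(3,0,0) value=3
Op 7: merge R0<->R1 -> R0=(3,0,0) R1=(3,0,0)
Op 8: inc R2 by 5 -> R2=(2,0,5) value=7
Op 9: merge R0<->R2 -> R0=(3,0,5) R2=(3,0,5)
Op 10: merge R0<->R1 -> R0=(3,0,5) R1=(3,0,5)
Op 11: inc R0 by 5 -> R0=(8,0,5) value=13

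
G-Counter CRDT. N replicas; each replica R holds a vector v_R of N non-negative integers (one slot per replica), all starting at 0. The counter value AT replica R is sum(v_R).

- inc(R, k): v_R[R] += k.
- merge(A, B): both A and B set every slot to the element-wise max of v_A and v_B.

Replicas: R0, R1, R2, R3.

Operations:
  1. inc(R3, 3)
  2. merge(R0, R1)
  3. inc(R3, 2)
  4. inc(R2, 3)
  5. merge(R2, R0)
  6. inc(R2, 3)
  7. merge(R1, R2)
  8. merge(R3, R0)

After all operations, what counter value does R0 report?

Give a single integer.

Op 1: inc R3 by 3 -> R3=(0,0,0,3) value=3
Op 2: merge R0<->R1 -> R0=(0,0,0,0) R1=(0,0,0,0)
Op 3: inc R3 by 2 -> R3=(0,0,0,5) value=5
Op 4: inc R2 by 3 -> R2=(0,0,3,0) value=3
Op 5: merge R2<->R0 -> R2=(0,0,3,0) R0=(0,0,3,0)
Op 6: inc R2 by 3 -> R2=(0,0,6,0) value=6
Op 7: merge R1<->R2 -> R1=(0,0,6,0) R2=(0,0,6,0)
Op 8: merge R3<->R0 -> R3=(0,0,3,5) R0=(0,0,3,5)

Answer: 8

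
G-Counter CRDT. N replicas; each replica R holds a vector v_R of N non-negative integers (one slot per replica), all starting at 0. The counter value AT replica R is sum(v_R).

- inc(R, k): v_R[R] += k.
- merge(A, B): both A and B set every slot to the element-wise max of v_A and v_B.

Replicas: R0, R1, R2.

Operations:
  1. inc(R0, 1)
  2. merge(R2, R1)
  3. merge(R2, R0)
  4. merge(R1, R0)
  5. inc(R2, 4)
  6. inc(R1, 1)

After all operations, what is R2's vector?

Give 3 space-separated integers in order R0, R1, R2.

Op 1: inc R0 by 1 -> R0=(1,0,0) value=1
Op 2: merge R2<->R1 -> R2=(0,0,0) R1=(0,0,0)
Op 3: merge R2<->R0 -> R2=(1,0,0) R0=(1,0,0)
Op 4: merge R1<->R0 -> R1=(1,0,0) R0=(1,0,0)
Op 5: inc R2 by 4 -> R2=(1,0,4) value=5
Op 6: inc R1 by 1 -> R1=(1,1,0) value=2

Answer: 1 0 4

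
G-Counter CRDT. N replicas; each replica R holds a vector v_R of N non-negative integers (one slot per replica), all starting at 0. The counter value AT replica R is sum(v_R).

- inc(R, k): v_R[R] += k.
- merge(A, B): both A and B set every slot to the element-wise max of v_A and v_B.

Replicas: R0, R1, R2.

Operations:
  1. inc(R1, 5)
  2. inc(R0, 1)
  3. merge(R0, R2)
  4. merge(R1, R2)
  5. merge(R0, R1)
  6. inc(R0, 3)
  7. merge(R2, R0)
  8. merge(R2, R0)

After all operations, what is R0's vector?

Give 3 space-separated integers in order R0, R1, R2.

Answer: 4 5 0

Derivation:
Op 1: inc R1 by 5 -> R1=(0,5,0) value=5
Op 2: inc R0 by 1 -> R0=(1,0,0) value=1
Op 3: merge R0<->R2 -> R0=(1,0,0) R2=(1,0,0)
Op 4: merge R1<->R2 -> R1=(1,5,0) R2=(1,5,0)
Op 5: merge R0<->R1 -> R0=(1,5,0) R1=(1,5,0)
Op 6: inc R0 by 3 -> R0=(4,5,0) value=9
Op 7: merge R2<->R0 -> R2=(4,5,0) R0=(4,5,0)
Op 8: merge R2<->R0 -> R2=(4,5,0) R0=(4,5,0)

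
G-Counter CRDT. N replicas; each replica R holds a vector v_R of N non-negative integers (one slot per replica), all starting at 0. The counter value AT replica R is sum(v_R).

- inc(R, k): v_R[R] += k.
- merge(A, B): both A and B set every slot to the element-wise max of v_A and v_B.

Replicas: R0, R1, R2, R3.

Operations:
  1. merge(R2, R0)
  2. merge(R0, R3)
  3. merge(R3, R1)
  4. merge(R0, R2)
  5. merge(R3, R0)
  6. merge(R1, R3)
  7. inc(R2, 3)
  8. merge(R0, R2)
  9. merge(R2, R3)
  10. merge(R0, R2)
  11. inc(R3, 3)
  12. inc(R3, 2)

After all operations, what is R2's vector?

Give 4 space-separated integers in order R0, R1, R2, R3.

Op 1: merge R2<->R0 -> R2=(0,0,0,0) R0=(0,0,0,0)
Op 2: merge R0<->R3 -> R0=(0,0,0,0) R3=(0,0,0,0)
Op 3: merge R3<->R1 -> R3=(0,0,0,0) R1=(0,0,0,0)
Op 4: merge R0<->R2 -> R0=(0,0,0,0) R2=(0,0,0,0)
Op 5: merge R3<->R0 -> R3=(0,0,0,0) R0=(0,0,0,0)
Op 6: merge R1<->R3 -> R1=(0,0,0,0) R3=(0,0,0,0)
Op 7: inc R2 by 3 -> R2=(0,0,3,0) value=3
Op 8: merge R0<->R2 -> R0=(0,0,3,0) R2=(0,0,3,0)
Op 9: merge R2<->R3 -> R2=(0,0,3,0) R3=(0,0,3,0)
Op 10: merge R0<->R2 -> R0=(0,0,3,0) R2=(0,0,3,0)
Op 11: inc R3 by 3 -> R3=(0,0,3,3) value=6
Op 12: inc R3 by 2 -> R3=(0,0,3,5) value=8

Answer: 0 0 3 0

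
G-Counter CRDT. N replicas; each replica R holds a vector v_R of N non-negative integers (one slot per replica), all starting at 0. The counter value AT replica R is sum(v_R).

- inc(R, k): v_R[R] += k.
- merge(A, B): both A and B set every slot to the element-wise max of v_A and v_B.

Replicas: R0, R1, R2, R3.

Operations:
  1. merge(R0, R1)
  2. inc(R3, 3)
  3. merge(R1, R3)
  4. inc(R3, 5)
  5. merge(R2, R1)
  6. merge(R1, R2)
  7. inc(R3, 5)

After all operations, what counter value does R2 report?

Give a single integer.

Answer: 3

Derivation:
Op 1: merge R0<->R1 -> R0=(0,0,0,0) R1=(0,0,0,0)
Op 2: inc R3 by 3 -> R3=(0,0,0,3) value=3
Op 3: merge R1<->R3 -> R1=(0,0,0,3) R3=(0,0,0,3)
Op 4: inc R3 by 5 -> R3=(0,0,0,8) value=8
Op 5: merge R2<->R1 -> R2=(0,0,0,3) R1=(0,0,0,3)
Op 6: merge R1<->R2 -> R1=(0,0,0,3) R2=(0,0,0,3)
Op 7: inc R3 by 5 -> R3=(0,0,0,13) value=13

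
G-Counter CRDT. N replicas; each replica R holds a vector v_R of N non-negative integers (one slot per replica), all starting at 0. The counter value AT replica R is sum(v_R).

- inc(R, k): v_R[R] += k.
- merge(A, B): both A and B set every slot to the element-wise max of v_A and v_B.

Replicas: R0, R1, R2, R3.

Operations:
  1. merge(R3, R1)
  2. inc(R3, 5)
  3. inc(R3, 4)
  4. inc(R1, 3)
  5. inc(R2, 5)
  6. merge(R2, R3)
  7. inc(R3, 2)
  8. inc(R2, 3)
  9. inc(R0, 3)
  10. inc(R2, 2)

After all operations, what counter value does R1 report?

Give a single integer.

Op 1: merge R3<->R1 -> R3=(0,0,0,0) R1=(0,0,0,0)
Op 2: inc R3 by 5 -> R3=(0,0,0,5) value=5
Op 3: inc R3 by 4 -> R3=(0,0,0,9) value=9
Op 4: inc R1 by 3 -> R1=(0,3,0,0) value=3
Op 5: inc R2 by 5 -> R2=(0,0,5,0) value=5
Op 6: merge R2<->R3 -> R2=(0,0,5,9) R3=(0,0,5,9)
Op 7: inc R3 by 2 -> R3=(0,0,5,11) value=16
Op 8: inc R2 by 3 -> R2=(0,0,8,9) value=17
Op 9: inc R0 by 3 -> R0=(3,0,0,0) value=3
Op 10: inc R2 by 2 -> R2=(0,0,10,9) value=19

Answer: 3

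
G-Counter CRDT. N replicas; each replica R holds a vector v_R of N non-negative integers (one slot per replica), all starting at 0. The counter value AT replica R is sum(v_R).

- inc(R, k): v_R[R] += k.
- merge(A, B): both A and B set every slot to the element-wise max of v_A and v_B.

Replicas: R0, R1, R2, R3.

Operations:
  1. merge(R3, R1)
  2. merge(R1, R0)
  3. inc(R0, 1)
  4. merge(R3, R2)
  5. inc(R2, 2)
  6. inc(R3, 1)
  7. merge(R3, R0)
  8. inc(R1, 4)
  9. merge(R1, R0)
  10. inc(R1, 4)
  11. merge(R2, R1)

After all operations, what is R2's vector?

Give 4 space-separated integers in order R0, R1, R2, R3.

Op 1: merge R3<->R1 -> R3=(0,0,0,0) R1=(0,0,0,0)
Op 2: merge R1<->R0 -> R1=(0,0,0,0) R0=(0,0,0,0)
Op 3: inc R0 by 1 -> R0=(1,0,0,0) value=1
Op 4: merge R3<->R2 -> R3=(0,0,0,0) R2=(0,0,0,0)
Op 5: inc R2 by 2 -> R2=(0,0,2,0) value=2
Op 6: inc R3 by 1 -> R3=(0,0,0,1) value=1
Op 7: merge R3<->R0 -> R3=(1,0,0,1) R0=(1,0,0,1)
Op 8: inc R1 by 4 -> R1=(0,4,0,0) value=4
Op 9: merge R1<->R0 -> R1=(1,4,0,1) R0=(1,4,0,1)
Op 10: inc R1 by 4 -> R1=(1,8,0,1) value=10
Op 11: merge R2<->R1 -> R2=(1,8,2,1) R1=(1,8,2,1)

Answer: 1 8 2 1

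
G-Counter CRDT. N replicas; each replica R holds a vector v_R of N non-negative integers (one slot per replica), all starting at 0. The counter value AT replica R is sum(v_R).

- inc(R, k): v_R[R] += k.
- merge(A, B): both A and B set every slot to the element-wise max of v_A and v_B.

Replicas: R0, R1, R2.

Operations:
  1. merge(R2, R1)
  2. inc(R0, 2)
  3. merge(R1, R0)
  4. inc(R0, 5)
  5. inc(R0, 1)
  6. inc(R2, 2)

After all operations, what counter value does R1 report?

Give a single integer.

Answer: 2

Derivation:
Op 1: merge R2<->R1 -> R2=(0,0,0) R1=(0,0,0)
Op 2: inc R0 by 2 -> R0=(2,0,0) value=2
Op 3: merge R1<->R0 -> R1=(2,0,0) R0=(2,0,0)
Op 4: inc R0 by 5 -> R0=(7,0,0) value=7
Op 5: inc R0 by 1 -> R0=(8,0,0) value=8
Op 6: inc R2 by 2 -> R2=(0,0,2) value=2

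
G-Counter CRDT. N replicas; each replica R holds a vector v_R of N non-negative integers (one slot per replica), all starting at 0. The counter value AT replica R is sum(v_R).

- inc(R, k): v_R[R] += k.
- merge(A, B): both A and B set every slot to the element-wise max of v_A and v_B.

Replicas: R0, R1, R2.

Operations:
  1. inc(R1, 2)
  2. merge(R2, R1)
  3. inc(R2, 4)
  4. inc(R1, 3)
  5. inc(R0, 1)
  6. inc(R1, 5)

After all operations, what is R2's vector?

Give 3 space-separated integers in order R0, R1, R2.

Op 1: inc R1 by 2 -> R1=(0,2,0) value=2
Op 2: merge R2<->R1 -> R2=(0,2,0) R1=(0,2,0)
Op 3: inc R2 by 4 -> R2=(0,2,4) value=6
Op 4: inc R1 by 3 -> R1=(0,5,0) value=5
Op 5: inc R0 by 1 -> R0=(1,0,0) value=1
Op 6: inc R1 by 5 -> R1=(0,10,0) value=10

Answer: 0 2 4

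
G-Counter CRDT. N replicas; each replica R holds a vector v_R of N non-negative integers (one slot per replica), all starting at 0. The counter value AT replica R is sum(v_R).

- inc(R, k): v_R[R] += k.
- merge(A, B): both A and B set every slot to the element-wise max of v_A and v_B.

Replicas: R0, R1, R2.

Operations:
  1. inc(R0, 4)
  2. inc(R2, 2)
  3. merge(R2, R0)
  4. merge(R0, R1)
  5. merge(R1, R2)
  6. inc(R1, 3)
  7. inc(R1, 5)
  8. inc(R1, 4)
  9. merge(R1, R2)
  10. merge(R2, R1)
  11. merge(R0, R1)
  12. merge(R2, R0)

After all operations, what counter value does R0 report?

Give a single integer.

Op 1: inc R0 by 4 -> R0=(4,0,0) value=4
Op 2: inc R2 by 2 -> R2=(0,0,2) value=2
Op 3: merge R2<->R0 -> R2=(4,0,2) R0=(4,0,2)
Op 4: merge R0<->R1 -> R0=(4,0,2) R1=(4,0,2)
Op 5: merge R1<->R2 -> R1=(4,0,2) R2=(4,0,2)
Op 6: inc R1 by 3 -> R1=(4,3,2) value=9
Op 7: inc R1 by 5 -> R1=(4,8,2) value=14
Op 8: inc R1 by 4 -> R1=(4,12,2) value=18
Op 9: merge R1<->R2 -> R1=(4,12,2) R2=(4,12,2)
Op 10: merge R2<->R1 -> R2=(4,12,2) R1=(4,12,2)
Op 11: merge R0<->R1 -> R0=(4,12,2) R1=(4,12,2)
Op 12: merge R2<->R0 -> R2=(4,12,2) R0=(4,12,2)

Answer: 18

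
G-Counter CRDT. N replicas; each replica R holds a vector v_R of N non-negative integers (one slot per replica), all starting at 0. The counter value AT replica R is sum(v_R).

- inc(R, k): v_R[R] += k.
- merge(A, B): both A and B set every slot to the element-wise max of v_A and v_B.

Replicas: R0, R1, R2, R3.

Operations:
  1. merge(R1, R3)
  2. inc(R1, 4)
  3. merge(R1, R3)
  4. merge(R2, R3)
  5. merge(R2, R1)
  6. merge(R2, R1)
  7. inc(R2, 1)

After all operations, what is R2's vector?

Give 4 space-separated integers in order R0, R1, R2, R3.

Op 1: merge R1<->R3 -> R1=(0,0,0,0) R3=(0,0,0,0)
Op 2: inc R1 by 4 -> R1=(0,4,0,0) value=4
Op 3: merge R1<->R3 -> R1=(0,4,0,0) R3=(0,4,0,0)
Op 4: merge R2<->R3 -> R2=(0,4,0,0) R3=(0,4,0,0)
Op 5: merge R2<->R1 -> R2=(0,4,0,0) R1=(0,4,0,0)
Op 6: merge R2<->R1 -> R2=(0,4,0,0) R1=(0,4,0,0)
Op 7: inc R2 by 1 -> R2=(0,4,1,0) value=5

Answer: 0 4 1 0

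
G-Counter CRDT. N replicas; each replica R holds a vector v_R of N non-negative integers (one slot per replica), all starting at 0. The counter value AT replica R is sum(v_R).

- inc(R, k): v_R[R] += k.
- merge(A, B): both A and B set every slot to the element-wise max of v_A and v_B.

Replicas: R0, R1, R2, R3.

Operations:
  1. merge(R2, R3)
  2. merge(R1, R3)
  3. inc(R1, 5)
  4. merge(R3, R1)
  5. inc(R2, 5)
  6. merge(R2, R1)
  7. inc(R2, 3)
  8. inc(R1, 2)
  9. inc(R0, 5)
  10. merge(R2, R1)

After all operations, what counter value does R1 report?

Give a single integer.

Answer: 15

Derivation:
Op 1: merge R2<->R3 -> R2=(0,0,0,0) R3=(0,0,0,0)
Op 2: merge R1<->R3 -> R1=(0,0,0,0) R3=(0,0,0,0)
Op 3: inc R1 by 5 -> R1=(0,5,0,0) value=5
Op 4: merge R3<->R1 -> R3=(0,5,0,0) R1=(0,5,0,0)
Op 5: inc R2 by 5 -> R2=(0,0,5,0) value=5
Op 6: merge R2<->R1 -> R2=(0,5,5,0) R1=(0,5,5,0)
Op 7: inc R2 by 3 -> R2=(0,5,8,0) value=13
Op 8: inc R1 by 2 -> R1=(0,7,5,0) value=12
Op 9: inc R0 by 5 -> R0=(5,0,0,0) value=5
Op 10: merge R2<->R1 -> R2=(0,7,8,0) R1=(0,7,8,0)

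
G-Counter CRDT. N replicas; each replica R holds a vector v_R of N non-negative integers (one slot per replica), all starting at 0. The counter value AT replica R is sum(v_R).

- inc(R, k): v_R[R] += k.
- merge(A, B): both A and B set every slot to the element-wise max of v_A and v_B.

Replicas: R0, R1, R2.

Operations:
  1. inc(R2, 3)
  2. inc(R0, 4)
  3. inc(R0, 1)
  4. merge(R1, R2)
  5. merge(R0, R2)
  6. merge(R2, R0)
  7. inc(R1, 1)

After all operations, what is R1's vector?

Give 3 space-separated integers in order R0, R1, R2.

Op 1: inc R2 by 3 -> R2=(0,0,3) value=3
Op 2: inc R0 by 4 -> R0=(4,0,0) value=4
Op 3: inc R0 by 1 -> R0=(5,0,0) value=5
Op 4: merge R1<->R2 -> R1=(0,0,3) R2=(0,0,3)
Op 5: merge R0<->R2 -> R0=(5,0,3) R2=(5,0,3)
Op 6: merge R2<->R0 -> R2=(5,0,3) R0=(5,0,3)
Op 7: inc R1 by 1 -> R1=(0,1,3) value=4

Answer: 0 1 3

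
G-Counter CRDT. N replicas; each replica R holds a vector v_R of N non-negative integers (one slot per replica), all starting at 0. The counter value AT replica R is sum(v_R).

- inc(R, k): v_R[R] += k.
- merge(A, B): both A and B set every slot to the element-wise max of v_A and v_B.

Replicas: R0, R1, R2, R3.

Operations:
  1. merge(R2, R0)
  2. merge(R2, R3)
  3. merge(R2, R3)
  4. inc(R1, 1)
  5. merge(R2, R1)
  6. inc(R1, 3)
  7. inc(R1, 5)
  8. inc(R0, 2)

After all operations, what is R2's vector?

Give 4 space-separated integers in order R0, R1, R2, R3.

Answer: 0 1 0 0

Derivation:
Op 1: merge R2<->R0 -> R2=(0,0,0,0) R0=(0,0,0,0)
Op 2: merge R2<->R3 -> R2=(0,0,0,0) R3=(0,0,0,0)
Op 3: merge R2<->R3 -> R2=(0,0,0,0) R3=(0,0,0,0)
Op 4: inc R1 by 1 -> R1=(0,1,0,0) value=1
Op 5: merge R2<->R1 -> R2=(0,1,0,0) R1=(0,1,0,0)
Op 6: inc R1 by 3 -> R1=(0,4,0,0) value=4
Op 7: inc R1 by 5 -> R1=(0,9,0,0) value=9
Op 8: inc R0 by 2 -> R0=(2,0,0,0) value=2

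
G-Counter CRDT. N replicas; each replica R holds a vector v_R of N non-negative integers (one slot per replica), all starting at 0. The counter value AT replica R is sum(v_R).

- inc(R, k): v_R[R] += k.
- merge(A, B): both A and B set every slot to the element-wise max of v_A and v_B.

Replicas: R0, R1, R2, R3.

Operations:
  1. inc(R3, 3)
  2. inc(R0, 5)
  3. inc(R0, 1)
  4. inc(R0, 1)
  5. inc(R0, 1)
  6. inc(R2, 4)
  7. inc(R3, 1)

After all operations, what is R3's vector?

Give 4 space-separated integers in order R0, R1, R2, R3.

Answer: 0 0 0 4

Derivation:
Op 1: inc R3 by 3 -> R3=(0,0,0,3) value=3
Op 2: inc R0 by 5 -> R0=(5,0,0,0) value=5
Op 3: inc R0 by 1 -> R0=(6,0,0,0) value=6
Op 4: inc R0 by 1 -> R0=(7,0,0,0) value=7
Op 5: inc R0 by 1 -> R0=(8,0,0,0) value=8
Op 6: inc R2 by 4 -> R2=(0,0,4,0) value=4
Op 7: inc R3 by 1 -> R3=(0,0,0,4) value=4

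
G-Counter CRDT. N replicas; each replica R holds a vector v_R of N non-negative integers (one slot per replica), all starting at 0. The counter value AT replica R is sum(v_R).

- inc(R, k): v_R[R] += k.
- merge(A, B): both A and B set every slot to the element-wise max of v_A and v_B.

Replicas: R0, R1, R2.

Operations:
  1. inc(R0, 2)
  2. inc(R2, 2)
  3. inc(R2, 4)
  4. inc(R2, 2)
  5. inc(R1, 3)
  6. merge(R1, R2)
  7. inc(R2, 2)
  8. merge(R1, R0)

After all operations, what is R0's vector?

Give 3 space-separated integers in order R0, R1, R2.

Answer: 2 3 8

Derivation:
Op 1: inc R0 by 2 -> R0=(2,0,0) value=2
Op 2: inc R2 by 2 -> R2=(0,0,2) value=2
Op 3: inc R2 by 4 -> R2=(0,0,6) value=6
Op 4: inc R2 by 2 -> R2=(0,0,8) value=8
Op 5: inc R1 by 3 -> R1=(0,3,0) value=3
Op 6: merge R1<->R2 -> R1=(0,3,8) R2=(0,3,8)
Op 7: inc R2 by 2 -> R2=(0,3,10) value=13
Op 8: merge R1<->R0 -> R1=(2,3,8) R0=(2,3,8)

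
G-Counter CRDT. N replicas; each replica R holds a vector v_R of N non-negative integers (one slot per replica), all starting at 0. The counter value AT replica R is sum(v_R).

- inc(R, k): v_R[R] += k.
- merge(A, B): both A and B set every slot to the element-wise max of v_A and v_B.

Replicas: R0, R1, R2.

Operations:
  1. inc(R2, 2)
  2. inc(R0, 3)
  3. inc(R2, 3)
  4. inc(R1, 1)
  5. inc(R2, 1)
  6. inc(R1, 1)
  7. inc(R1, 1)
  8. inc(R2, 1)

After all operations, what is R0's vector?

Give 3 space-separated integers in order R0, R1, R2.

Op 1: inc R2 by 2 -> R2=(0,0,2) value=2
Op 2: inc R0 by 3 -> R0=(3,0,0) value=3
Op 3: inc R2 by 3 -> R2=(0,0,5) value=5
Op 4: inc R1 by 1 -> R1=(0,1,0) value=1
Op 5: inc R2 by 1 -> R2=(0,0,6) value=6
Op 6: inc R1 by 1 -> R1=(0,2,0) value=2
Op 7: inc R1 by 1 -> R1=(0,3,0) value=3
Op 8: inc R2 by 1 -> R2=(0,0,7) value=7

Answer: 3 0 0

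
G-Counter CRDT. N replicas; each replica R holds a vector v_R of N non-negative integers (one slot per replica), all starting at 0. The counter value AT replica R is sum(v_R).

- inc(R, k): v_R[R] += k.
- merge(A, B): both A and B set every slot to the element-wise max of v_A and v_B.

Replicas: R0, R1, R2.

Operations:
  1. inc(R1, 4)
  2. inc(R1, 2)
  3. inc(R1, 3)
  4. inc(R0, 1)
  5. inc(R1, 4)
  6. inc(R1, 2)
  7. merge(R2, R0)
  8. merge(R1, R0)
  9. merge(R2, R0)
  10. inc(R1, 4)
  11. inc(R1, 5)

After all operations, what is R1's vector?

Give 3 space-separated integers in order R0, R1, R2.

Op 1: inc R1 by 4 -> R1=(0,4,0) value=4
Op 2: inc R1 by 2 -> R1=(0,6,0) value=6
Op 3: inc R1 by 3 -> R1=(0,9,0) value=9
Op 4: inc R0 by 1 -> R0=(1,0,0) value=1
Op 5: inc R1 by 4 -> R1=(0,13,0) value=13
Op 6: inc R1 by 2 -> R1=(0,15,0) value=15
Op 7: merge R2<->R0 -> R2=(1,0,0) R0=(1,0,0)
Op 8: merge R1<->R0 -> R1=(1,15,0) R0=(1,15,0)
Op 9: merge R2<->R0 -> R2=(1,15,0) R0=(1,15,0)
Op 10: inc R1 by 4 -> R1=(1,19,0) value=20
Op 11: inc R1 by 5 -> R1=(1,24,0) value=25

Answer: 1 24 0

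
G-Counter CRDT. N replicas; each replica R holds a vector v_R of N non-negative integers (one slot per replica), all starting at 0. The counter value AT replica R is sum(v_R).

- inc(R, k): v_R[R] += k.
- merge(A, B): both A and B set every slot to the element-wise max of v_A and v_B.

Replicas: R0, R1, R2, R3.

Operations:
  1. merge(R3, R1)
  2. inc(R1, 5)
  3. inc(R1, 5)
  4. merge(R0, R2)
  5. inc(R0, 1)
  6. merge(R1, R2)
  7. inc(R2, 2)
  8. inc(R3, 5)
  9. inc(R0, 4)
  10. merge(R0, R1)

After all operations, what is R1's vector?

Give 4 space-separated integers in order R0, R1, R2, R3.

Op 1: merge R3<->R1 -> R3=(0,0,0,0) R1=(0,0,0,0)
Op 2: inc R1 by 5 -> R1=(0,5,0,0) value=5
Op 3: inc R1 by 5 -> R1=(0,10,0,0) value=10
Op 4: merge R0<->R2 -> R0=(0,0,0,0) R2=(0,0,0,0)
Op 5: inc R0 by 1 -> R0=(1,0,0,0) value=1
Op 6: merge R1<->R2 -> R1=(0,10,0,0) R2=(0,10,0,0)
Op 7: inc R2 by 2 -> R2=(0,10,2,0) value=12
Op 8: inc R3 by 5 -> R3=(0,0,0,5) value=5
Op 9: inc R0 by 4 -> R0=(5,0,0,0) value=5
Op 10: merge R0<->R1 -> R0=(5,10,0,0) R1=(5,10,0,0)

Answer: 5 10 0 0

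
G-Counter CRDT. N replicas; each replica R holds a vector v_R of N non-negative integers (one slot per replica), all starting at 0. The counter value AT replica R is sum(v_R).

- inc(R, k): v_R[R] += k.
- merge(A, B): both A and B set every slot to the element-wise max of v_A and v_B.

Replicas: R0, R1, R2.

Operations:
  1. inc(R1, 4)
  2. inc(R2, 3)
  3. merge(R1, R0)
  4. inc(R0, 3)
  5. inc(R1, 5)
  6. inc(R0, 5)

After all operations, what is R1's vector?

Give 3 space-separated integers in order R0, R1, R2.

Op 1: inc R1 by 4 -> R1=(0,4,0) value=4
Op 2: inc R2 by 3 -> R2=(0,0,3) value=3
Op 3: merge R1<->R0 -> R1=(0,4,0) R0=(0,4,0)
Op 4: inc R0 by 3 -> R0=(3,4,0) value=7
Op 5: inc R1 by 5 -> R1=(0,9,0) value=9
Op 6: inc R0 by 5 -> R0=(8,4,0) value=12

Answer: 0 9 0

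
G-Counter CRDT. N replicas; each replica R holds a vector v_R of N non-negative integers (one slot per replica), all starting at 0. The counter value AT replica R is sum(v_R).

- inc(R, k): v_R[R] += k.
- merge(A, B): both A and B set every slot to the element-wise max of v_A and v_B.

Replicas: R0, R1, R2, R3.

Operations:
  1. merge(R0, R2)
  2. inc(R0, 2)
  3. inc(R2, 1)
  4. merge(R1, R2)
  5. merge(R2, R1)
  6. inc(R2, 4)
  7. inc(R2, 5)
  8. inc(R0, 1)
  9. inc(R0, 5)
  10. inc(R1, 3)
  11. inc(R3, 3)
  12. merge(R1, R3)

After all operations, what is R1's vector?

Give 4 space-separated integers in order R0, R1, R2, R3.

Answer: 0 3 1 3

Derivation:
Op 1: merge R0<->R2 -> R0=(0,0,0,0) R2=(0,0,0,0)
Op 2: inc R0 by 2 -> R0=(2,0,0,0) value=2
Op 3: inc R2 by 1 -> R2=(0,0,1,0) value=1
Op 4: merge R1<->R2 -> R1=(0,0,1,0) R2=(0,0,1,0)
Op 5: merge R2<->R1 -> R2=(0,0,1,0) R1=(0,0,1,0)
Op 6: inc R2 by 4 -> R2=(0,0,5,0) value=5
Op 7: inc R2 by 5 -> R2=(0,0,10,0) value=10
Op 8: inc R0 by 1 -> R0=(3,0,0,0) value=3
Op 9: inc R0 by 5 -> R0=(8,0,0,0) value=8
Op 10: inc R1 by 3 -> R1=(0,3,1,0) value=4
Op 11: inc R3 by 3 -> R3=(0,0,0,3) value=3
Op 12: merge R1<->R3 -> R1=(0,3,1,3) R3=(0,3,1,3)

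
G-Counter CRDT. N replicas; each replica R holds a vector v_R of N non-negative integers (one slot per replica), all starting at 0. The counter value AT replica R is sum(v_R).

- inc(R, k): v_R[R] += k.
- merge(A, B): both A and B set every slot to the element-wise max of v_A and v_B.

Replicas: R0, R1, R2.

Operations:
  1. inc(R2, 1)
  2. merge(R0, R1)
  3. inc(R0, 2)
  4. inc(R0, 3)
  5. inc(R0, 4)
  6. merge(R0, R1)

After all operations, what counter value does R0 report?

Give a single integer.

Answer: 9

Derivation:
Op 1: inc R2 by 1 -> R2=(0,0,1) value=1
Op 2: merge R0<->R1 -> R0=(0,0,0) R1=(0,0,0)
Op 3: inc R0 by 2 -> R0=(2,0,0) value=2
Op 4: inc R0 by 3 -> R0=(5,0,0) value=5
Op 5: inc R0 by 4 -> R0=(9,0,0) value=9
Op 6: merge R0<->R1 -> R0=(9,0,0) R1=(9,0,0)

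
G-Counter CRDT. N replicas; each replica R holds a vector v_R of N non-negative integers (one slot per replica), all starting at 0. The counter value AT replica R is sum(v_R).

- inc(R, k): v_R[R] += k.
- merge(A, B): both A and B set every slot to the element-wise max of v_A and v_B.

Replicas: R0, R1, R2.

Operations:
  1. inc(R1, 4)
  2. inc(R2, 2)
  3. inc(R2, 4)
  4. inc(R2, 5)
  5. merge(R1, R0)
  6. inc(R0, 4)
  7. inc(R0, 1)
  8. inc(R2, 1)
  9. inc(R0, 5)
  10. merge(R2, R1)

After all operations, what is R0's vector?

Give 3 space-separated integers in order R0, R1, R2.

Answer: 10 4 0

Derivation:
Op 1: inc R1 by 4 -> R1=(0,4,0) value=4
Op 2: inc R2 by 2 -> R2=(0,0,2) value=2
Op 3: inc R2 by 4 -> R2=(0,0,6) value=6
Op 4: inc R2 by 5 -> R2=(0,0,11) value=11
Op 5: merge R1<->R0 -> R1=(0,4,0) R0=(0,4,0)
Op 6: inc R0 by 4 -> R0=(4,4,0) value=8
Op 7: inc R0 by 1 -> R0=(5,4,0) value=9
Op 8: inc R2 by 1 -> R2=(0,0,12) value=12
Op 9: inc R0 by 5 -> R0=(10,4,0) value=14
Op 10: merge R2<->R1 -> R2=(0,4,12) R1=(0,4,12)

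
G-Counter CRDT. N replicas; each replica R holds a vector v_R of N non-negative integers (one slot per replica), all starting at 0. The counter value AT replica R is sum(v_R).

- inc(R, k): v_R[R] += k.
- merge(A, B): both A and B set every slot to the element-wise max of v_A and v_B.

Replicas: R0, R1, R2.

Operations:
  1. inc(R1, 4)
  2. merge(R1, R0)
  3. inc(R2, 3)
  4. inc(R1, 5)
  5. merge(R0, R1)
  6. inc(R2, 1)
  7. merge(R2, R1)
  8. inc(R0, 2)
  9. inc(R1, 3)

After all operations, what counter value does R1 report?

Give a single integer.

Answer: 16

Derivation:
Op 1: inc R1 by 4 -> R1=(0,4,0) value=4
Op 2: merge R1<->R0 -> R1=(0,4,0) R0=(0,4,0)
Op 3: inc R2 by 3 -> R2=(0,0,3) value=3
Op 4: inc R1 by 5 -> R1=(0,9,0) value=9
Op 5: merge R0<->R1 -> R0=(0,9,0) R1=(0,9,0)
Op 6: inc R2 by 1 -> R2=(0,0,4) value=4
Op 7: merge R2<->R1 -> R2=(0,9,4) R1=(0,9,4)
Op 8: inc R0 by 2 -> R0=(2,9,0) value=11
Op 9: inc R1 by 3 -> R1=(0,12,4) value=16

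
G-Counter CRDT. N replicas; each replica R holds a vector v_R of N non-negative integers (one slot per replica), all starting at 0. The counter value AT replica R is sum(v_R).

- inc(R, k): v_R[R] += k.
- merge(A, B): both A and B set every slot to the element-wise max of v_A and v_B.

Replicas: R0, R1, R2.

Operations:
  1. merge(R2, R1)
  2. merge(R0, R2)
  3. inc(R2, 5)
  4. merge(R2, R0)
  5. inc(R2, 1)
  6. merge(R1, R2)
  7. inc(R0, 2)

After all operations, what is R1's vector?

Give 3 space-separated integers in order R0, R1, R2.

Answer: 0 0 6

Derivation:
Op 1: merge R2<->R1 -> R2=(0,0,0) R1=(0,0,0)
Op 2: merge R0<->R2 -> R0=(0,0,0) R2=(0,0,0)
Op 3: inc R2 by 5 -> R2=(0,0,5) value=5
Op 4: merge R2<->R0 -> R2=(0,0,5) R0=(0,0,5)
Op 5: inc R2 by 1 -> R2=(0,0,6) value=6
Op 6: merge R1<->R2 -> R1=(0,0,6) R2=(0,0,6)
Op 7: inc R0 by 2 -> R0=(2,0,5) value=7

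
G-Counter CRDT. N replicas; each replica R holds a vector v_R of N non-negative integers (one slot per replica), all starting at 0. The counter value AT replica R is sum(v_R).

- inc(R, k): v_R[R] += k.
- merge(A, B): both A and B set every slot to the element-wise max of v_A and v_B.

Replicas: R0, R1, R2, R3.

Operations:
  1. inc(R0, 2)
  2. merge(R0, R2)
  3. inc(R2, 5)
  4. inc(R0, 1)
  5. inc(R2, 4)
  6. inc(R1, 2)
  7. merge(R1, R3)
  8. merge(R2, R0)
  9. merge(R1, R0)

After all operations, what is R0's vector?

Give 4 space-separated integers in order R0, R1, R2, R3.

Answer: 3 2 9 0

Derivation:
Op 1: inc R0 by 2 -> R0=(2,0,0,0) value=2
Op 2: merge R0<->R2 -> R0=(2,0,0,0) R2=(2,0,0,0)
Op 3: inc R2 by 5 -> R2=(2,0,5,0) value=7
Op 4: inc R0 by 1 -> R0=(3,0,0,0) value=3
Op 5: inc R2 by 4 -> R2=(2,0,9,0) value=11
Op 6: inc R1 by 2 -> R1=(0,2,0,0) value=2
Op 7: merge R1<->R3 -> R1=(0,2,0,0) R3=(0,2,0,0)
Op 8: merge R2<->R0 -> R2=(3,0,9,0) R0=(3,0,9,0)
Op 9: merge R1<->R0 -> R1=(3,2,9,0) R0=(3,2,9,0)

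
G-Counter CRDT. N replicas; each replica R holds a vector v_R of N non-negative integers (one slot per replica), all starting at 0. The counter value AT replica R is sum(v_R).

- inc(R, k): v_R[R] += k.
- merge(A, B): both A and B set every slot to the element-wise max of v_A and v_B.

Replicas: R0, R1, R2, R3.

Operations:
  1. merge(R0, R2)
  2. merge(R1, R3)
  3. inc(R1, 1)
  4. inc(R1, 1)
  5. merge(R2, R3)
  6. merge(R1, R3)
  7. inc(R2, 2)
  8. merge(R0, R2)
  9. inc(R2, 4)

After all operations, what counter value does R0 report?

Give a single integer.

Answer: 2

Derivation:
Op 1: merge R0<->R2 -> R0=(0,0,0,0) R2=(0,0,0,0)
Op 2: merge R1<->R3 -> R1=(0,0,0,0) R3=(0,0,0,0)
Op 3: inc R1 by 1 -> R1=(0,1,0,0) value=1
Op 4: inc R1 by 1 -> R1=(0,2,0,0) value=2
Op 5: merge R2<->R3 -> R2=(0,0,0,0) R3=(0,0,0,0)
Op 6: merge R1<->R3 -> R1=(0,2,0,0) R3=(0,2,0,0)
Op 7: inc R2 by 2 -> R2=(0,0,2,0) value=2
Op 8: merge R0<->R2 -> R0=(0,0,2,0) R2=(0,0,2,0)
Op 9: inc R2 by 4 -> R2=(0,0,6,0) value=6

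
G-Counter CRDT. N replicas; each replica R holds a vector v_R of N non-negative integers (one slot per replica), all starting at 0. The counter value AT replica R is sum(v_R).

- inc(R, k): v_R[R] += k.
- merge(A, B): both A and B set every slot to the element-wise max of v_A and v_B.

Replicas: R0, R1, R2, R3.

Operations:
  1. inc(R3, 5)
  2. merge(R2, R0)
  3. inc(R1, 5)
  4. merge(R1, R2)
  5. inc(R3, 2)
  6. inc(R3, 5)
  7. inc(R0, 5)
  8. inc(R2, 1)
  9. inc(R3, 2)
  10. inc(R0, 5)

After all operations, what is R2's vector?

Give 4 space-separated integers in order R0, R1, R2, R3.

Op 1: inc R3 by 5 -> R3=(0,0,0,5) value=5
Op 2: merge R2<->R0 -> R2=(0,0,0,0) R0=(0,0,0,0)
Op 3: inc R1 by 5 -> R1=(0,5,0,0) value=5
Op 4: merge R1<->R2 -> R1=(0,5,0,0) R2=(0,5,0,0)
Op 5: inc R3 by 2 -> R3=(0,0,0,7) value=7
Op 6: inc R3 by 5 -> R3=(0,0,0,12) value=12
Op 7: inc R0 by 5 -> R0=(5,0,0,0) value=5
Op 8: inc R2 by 1 -> R2=(0,5,1,0) value=6
Op 9: inc R3 by 2 -> R3=(0,0,0,14) value=14
Op 10: inc R0 by 5 -> R0=(10,0,0,0) value=10

Answer: 0 5 1 0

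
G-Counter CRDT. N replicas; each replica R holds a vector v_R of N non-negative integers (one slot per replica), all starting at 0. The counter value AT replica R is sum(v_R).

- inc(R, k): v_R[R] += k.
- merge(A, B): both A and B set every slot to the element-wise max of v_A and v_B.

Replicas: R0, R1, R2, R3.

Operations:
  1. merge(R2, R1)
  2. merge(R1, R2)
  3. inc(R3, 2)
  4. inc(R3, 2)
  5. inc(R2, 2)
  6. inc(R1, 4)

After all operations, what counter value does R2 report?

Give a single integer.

Op 1: merge R2<->R1 -> R2=(0,0,0,0) R1=(0,0,0,0)
Op 2: merge R1<->R2 -> R1=(0,0,0,0) R2=(0,0,0,0)
Op 3: inc R3 by 2 -> R3=(0,0,0,2) value=2
Op 4: inc R3 by 2 -> R3=(0,0,0,4) value=4
Op 5: inc R2 by 2 -> R2=(0,0,2,0) value=2
Op 6: inc R1 by 4 -> R1=(0,4,0,0) value=4

Answer: 2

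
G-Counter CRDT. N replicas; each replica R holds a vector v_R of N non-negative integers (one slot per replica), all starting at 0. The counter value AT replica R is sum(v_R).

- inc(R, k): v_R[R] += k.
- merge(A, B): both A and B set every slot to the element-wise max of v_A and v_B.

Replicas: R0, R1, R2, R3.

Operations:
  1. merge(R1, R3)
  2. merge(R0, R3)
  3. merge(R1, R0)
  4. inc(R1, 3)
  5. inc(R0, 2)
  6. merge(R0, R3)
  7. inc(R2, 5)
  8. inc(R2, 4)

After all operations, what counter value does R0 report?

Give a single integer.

Answer: 2

Derivation:
Op 1: merge R1<->R3 -> R1=(0,0,0,0) R3=(0,0,0,0)
Op 2: merge R0<->R3 -> R0=(0,0,0,0) R3=(0,0,0,0)
Op 3: merge R1<->R0 -> R1=(0,0,0,0) R0=(0,0,0,0)
Op 4: inc R1 by 3 -> R1=(0,3,0,0) value=3
Op 5: inc R0 by 2 -> R0=(2,0,0,0) value=2
Op 6: merge R0<->R3 -> R0=(2,0,0,0) R3=(2,0,0,0)
Op 7: inc R2 by 5 -> R2=(0,0,5,0) value=5
Op 8: inc R2 by 4 -> R2=(0,0,9,0) value=9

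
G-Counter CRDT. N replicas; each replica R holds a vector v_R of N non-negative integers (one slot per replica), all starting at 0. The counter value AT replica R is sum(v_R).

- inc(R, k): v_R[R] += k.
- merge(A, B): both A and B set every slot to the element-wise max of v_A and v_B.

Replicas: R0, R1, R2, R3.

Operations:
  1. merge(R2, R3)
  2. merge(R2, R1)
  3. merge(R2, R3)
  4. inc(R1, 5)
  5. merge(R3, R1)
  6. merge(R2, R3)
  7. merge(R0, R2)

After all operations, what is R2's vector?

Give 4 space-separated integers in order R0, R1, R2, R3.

Answer: 0 5 0 0

Derivation:
Op 1: merge R2<->R3 -> R2=(0,0,0,0) R3=(0,0,0,0)
Op 2: merge R2<->R1 -> R2=(0,0,0,0) R1=(0,0,0,0)
Op 3: merge R2<->R3 -> R2=(0,0,0,0) R3=(0,0,0,0)
Op 4: inc R1 by 5 -> R1=(0,5,0,0) value=5
Op 5: merge R3<->R1 -> R3=(0,5,0,0) R1=(0,5,0,0)
Op 6: merge R2<->R3 -> R2=(0,5,0,0) R3=(0,5,0,0)
Op 7: merge R0<->R2 -> R0=(0,5,0,0) R2=(0,5,0,0)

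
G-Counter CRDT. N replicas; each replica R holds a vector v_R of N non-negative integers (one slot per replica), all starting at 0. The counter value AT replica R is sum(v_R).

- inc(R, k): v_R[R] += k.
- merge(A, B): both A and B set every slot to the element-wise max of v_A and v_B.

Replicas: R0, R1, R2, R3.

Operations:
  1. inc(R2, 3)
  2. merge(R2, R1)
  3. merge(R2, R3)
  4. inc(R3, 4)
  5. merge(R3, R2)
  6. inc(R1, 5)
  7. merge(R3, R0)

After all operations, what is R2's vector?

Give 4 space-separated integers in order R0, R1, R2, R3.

Answer: 0 0 3 4

Derivation:
Op 1: inc R2 by 3 -> R2=(0,0,3,0) value=3
Op 2: merge R2<->R1 -> R2=(0,0,3,0) R1=(0,0,3,0)
Op 3: merge R2<->R3 -> R2=(0,0,3,0) R3=(0,0,3,0)
Op 4: inc R3 by 4 -> R3=(0,0,3,4) value=7
Op 5: merge R3<->R2 -> R3=(0,0,3,4) R2=(0,0,3,4)
Op 6: inc R1 by 5 -> R1=(0,5,3,0) value=8
Op 7: merge R3<->R0 -> R3=(0,0,3,4) R0=(0,0,3,4)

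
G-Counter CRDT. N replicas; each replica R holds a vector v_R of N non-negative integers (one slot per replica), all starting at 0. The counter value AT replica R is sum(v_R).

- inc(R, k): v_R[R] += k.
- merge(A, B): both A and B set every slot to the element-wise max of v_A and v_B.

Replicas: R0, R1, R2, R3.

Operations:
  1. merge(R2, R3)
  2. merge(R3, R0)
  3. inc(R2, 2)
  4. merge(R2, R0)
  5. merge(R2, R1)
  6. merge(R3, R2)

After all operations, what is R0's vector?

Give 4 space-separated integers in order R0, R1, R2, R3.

Answer: 0 0 2 0

Derivation:
Op 1: merge R2<->R3 -> R2=(0,0,0,0) R3=(0,0,0,0)
Op 2: merge R3<->R0 -> R3=(0,0,0,0) R0=(0,0,0,0)
Op 3: inc R2 by 2 -> R2=(0,0,2,0) value=2
Op 4: merge R2<->R0 -> R2=(0,0,2,0) R0=(0,0,2,0)
Op 5: merge R2<->R1 -> R2=(0,0,2,0) R1=(0,0,2,0)
Op 6: merge R3<->R2 -> R3=(0,0,2,0) R2=(0,0,2,0)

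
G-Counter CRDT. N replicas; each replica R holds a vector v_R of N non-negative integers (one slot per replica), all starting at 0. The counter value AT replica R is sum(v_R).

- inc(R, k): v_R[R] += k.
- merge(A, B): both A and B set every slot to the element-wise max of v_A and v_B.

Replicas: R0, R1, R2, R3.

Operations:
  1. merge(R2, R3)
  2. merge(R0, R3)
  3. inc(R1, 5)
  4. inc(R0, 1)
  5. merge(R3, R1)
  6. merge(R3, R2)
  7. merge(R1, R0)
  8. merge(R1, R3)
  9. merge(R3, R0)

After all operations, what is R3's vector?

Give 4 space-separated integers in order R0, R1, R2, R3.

Answer: 1 5 0 0

Derivation:
Op 1: merge R2<->R3 -> R2=(0,0,0,0) R3=(0,0,0,0)
Op 2: merge R0<->R3 -> R0=(0,0,0,0) R3=(0,0,0,0)
Op 3: inc R1 by 5 -> R1=(0,5,0,0) value=5
Op 4: inc R0 by 1 -> R0=(1,0,0,0) value=1
Op 5: merge R3<->R1 -> R3=(0,5,0,0) R1=(0,5,0,0)
Op 6: merge R3<->R2 -> R3=(0,5,0,0) R2=(0,5,0,0)
Op 7: merge R1<->R0 -> R1=(1,5,0,0) R0=(1,5,0,0)
Op 8: merge R1<->R3 -> R1=(1,5,0,0) R3=(1,5,0,0)
Op 9: merge R3<->R0 -> R3=(1,5,0,0) R0=(1,5,0,0)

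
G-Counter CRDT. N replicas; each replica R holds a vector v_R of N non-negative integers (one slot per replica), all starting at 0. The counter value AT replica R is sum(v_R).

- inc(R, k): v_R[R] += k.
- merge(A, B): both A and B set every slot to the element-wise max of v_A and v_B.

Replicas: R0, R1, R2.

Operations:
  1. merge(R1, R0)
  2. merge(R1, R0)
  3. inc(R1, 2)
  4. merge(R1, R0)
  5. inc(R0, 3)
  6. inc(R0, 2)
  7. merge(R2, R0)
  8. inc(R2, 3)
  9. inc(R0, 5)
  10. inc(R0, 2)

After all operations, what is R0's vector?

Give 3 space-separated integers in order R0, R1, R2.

Answer: 12 2 0

Derivation:
Op 1: merge R1<->R0 -> R1=(0,0,0) R0=(0,0,0)
Op 2: merge R1<->R0 -> R1=(0,0,0) R0=(0,0,0)
Op 3: inc R1 by 2 -> R1=(0,2,0) value=2
Op 4: merge R1<->R0 -> R1=(0,2,0) R0=(0,2,0)
Op 5: inc R0 by 3 -> R0=(3,2,0) value=5
Op 6: inc R0 by 2 -> R0=(5,2,0) value=7
Op 7: merge R2<->R0 -> R2=(5,2,0) R0=(5,2,0)
Op 8: inc R2 by 3 -> R2=(5,2,3) value=10
Op 9: inc R0 by 5 -> R0=(10,2,0) value=12
Op 10: inc R0 by 2 -> R0=(12,2,0) value=14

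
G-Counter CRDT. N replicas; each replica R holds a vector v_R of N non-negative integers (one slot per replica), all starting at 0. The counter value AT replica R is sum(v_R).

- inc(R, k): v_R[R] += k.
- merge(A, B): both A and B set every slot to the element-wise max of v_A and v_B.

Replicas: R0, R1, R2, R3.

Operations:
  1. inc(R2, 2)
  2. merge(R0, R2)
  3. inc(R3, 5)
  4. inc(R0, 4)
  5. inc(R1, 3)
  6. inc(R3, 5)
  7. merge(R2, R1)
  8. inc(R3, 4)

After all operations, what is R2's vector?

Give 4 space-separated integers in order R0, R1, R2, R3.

Answer: 0 3 2 0

Derivation:
Op 1: inc R2 by 2 -> R2=(0,0,2,0) value=2
Op 2: merge R0<->R2 -> R0=(0,0,2,0) R2=(0,0,2,0)
Op 3: inc R3 by 5 -> R3=(0,0,0,5) value=5
Op 4: inc R0 by 4 -> R0=(4,0,2,0) value=6
Op 5: inc R1 by 3 -> R1=(0,3,0,0) value=3
Op 6: inc R3 by 5 -> R3=(0,0,0,10) value=10
Op 7: merge R2<->R1 -> R2=(0,3,2,0) R1=(0,3,2,0)
Op 8: inc R3 by 4 -> R3=(0,0,0,14) value=14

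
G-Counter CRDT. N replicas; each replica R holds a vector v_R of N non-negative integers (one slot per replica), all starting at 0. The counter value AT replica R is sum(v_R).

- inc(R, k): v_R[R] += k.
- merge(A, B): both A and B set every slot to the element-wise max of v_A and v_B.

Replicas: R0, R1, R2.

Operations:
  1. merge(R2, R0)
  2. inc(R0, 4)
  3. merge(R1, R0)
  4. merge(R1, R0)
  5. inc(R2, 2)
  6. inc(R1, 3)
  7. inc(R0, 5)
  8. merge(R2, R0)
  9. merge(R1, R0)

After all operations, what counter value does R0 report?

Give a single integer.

Answer: 14

Derivation:
Op 1: merge R2<->R0 -> R2=(0,0,0) R0=(0,0,0)
Op 2: inc R0 by 4 -> R0=(4,0,0) value=4
Op 3: merge R1<->R0 -> R1=(4,0,0) R0=(4,0,0)
Op 4: merge R1<->R0 -> R1=(4,0,0) R0=(4,0,0)
Op 5: inc R2 by 2 -> R2=(0,0,2) value=2
Op 6: inc R1 by 3 -> R1=(4,3,0) value=7
Op 7: inc R0 by 5 -> R0=(9,0,0) value=9
Op 8: merge R2<->R0 -> R2=(9,0,2) R0=(9,0,2)
Op 9: merge R1<->R0 -> R1=(9,3,2) R0=(9,3,2)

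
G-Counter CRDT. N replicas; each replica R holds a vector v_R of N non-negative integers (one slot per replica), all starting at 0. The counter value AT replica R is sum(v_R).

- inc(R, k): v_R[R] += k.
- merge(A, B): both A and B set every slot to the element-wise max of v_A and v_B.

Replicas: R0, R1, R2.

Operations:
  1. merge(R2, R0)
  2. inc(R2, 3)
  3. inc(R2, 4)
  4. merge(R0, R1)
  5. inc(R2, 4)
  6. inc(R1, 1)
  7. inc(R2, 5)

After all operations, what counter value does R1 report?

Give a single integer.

Op 1: merge R2<->R0 -> R2=(0,0,0) R0=(0,0,0)
Op 2: inc R2 by 3 -> R2=(0,0,3) value=3
Op 3: inc R2 by 4 -> R2=(0,0,7) value=7
Op 4: merge R0<->R1 -> R0=(0,0,0) R1=(0,0,0)
Op 5: inc R2 by 4 -> R2=(0,0,11) value=11
Op 6: inc R1 by 1 -> R1=(0,1,0) value=1
Op 7: inc R2 by 5 -> R2=(0,0,16) value=16

Answer: 1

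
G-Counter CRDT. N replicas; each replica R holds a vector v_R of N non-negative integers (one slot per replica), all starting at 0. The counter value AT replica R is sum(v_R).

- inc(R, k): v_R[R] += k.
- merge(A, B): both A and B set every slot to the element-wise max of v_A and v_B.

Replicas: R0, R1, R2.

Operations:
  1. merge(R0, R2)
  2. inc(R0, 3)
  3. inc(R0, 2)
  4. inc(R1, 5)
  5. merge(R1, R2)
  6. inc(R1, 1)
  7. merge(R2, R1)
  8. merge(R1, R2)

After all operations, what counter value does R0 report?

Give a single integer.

Answer: 5

Derivation:
Op 1: merge R0<->R2 -> R0=(0,0,0) R2=(0,0,0)
Op 2: inc R0 by 3 -> R0=(3,0,0) value=3
Op 3: inc R0 by 2 -> R0=(5,0,0) value=5
Op 4: inc R1 by 5 -> R1=(0,5,0) value=5
Op 5: merge R1<->R2 -> R1=(0,5,0) R2=(0,5,0)
Op 6: inc R1 by 1 -> R1=(0,6,0) value=6
Op 7: merge R2<->R1 -> R2=(0,6,0) R1=(0,6,0)
Op 8: merge R1<->R2 -> R1=(0,6,0) R2=(0,6,0)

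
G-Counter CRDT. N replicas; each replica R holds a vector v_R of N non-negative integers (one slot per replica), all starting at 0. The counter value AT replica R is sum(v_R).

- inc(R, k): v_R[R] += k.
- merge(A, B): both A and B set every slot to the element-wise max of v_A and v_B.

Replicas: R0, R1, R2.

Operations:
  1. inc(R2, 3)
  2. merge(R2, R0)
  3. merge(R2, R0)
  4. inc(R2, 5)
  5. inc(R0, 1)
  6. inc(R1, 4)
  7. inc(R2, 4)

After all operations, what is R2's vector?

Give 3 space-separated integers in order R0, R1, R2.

Op 1: inc R2 by 3 -> R2=(0,0,3) value=3
Op 2: merge R2<->R0 -> R2=(0,0,3) R0=(0,0,3)
Op 3: merge R2<->R0 -> R2=(0,0,3) R0=(0,0,3)
Op 4: inc R2 by 5 -> R2=(0,0,8) value=8
Op 5: inc R0 by 1 -> R0=(1,0,3) value=4
Op 6: inc R1 by 4 -> R1=(0,4,0) value=4
Op 7: inc R2 by 4 -> R2=(0,0,12) value=12

Answer: 0 0 12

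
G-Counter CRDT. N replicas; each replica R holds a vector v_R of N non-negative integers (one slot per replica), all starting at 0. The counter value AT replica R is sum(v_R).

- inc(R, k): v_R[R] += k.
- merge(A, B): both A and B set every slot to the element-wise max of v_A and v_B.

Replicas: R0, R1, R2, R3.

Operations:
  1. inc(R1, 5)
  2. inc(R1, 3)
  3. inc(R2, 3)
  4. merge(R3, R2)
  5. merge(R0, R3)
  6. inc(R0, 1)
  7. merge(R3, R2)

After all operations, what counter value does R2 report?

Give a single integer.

Op 1: inc R1 by 5 -> R1=(0,5,0,0) value=5
Op 2: inc R1 by 3 -> R1=(0,8,0,0) value=8
Op 3: inc R2 by 3 -> R2=(0,0,3,0) value=3
Op 4: merge R3<->R2 -> R3=(0,0,3,0) R2=(0,0,3,0)
Op 5: merge R0<->R3 -> R0=(0,0,3,0) R3=(0,0,3,0)
Op 6: inc R0 by 1 -> R0=(1,0,3,0) value=4
Op 7: merge R3<->R2 -> R3=(0,0,3,0) R2=(0,0,3,0)

Answer: 3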